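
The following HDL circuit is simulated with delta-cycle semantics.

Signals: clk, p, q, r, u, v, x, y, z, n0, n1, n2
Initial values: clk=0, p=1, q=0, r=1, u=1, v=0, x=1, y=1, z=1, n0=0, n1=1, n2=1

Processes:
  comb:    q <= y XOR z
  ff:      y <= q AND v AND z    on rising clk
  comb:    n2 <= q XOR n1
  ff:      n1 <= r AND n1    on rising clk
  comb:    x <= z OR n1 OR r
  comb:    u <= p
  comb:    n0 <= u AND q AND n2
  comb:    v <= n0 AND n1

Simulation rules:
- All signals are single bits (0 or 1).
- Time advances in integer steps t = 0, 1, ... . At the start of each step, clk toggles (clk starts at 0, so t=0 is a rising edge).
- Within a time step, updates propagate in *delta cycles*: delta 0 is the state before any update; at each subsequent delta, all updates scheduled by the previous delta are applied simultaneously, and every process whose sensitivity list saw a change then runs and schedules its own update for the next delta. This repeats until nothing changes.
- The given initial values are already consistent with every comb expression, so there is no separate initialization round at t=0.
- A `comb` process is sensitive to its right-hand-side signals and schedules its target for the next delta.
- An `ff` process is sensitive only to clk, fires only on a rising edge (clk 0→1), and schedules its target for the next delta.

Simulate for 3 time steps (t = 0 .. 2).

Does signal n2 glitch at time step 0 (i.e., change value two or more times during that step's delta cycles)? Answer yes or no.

no

t0.Δ0 r=1 v=0 u=1 clk=0 x=1 p=1 n2=1 q=0 n1=1 y=1 n0=0 z=1
t0.Δ1 r=1 v=0 u=1 clk=1 x=1 p=1 n2=1 q=0 n1=1 y=1 n0=0 z=1
t0.Δ2 r=1 v=0 u=1 clk=1 x=1 p=1 n2=1 q=0 n1=1 y=0 n0=0 z=1
t0.Δ3 r=1 v=0 u=1 clk=1 x=1 p=1 n2=1 q=1 n1=1 y=0 n0=0 z=1
t0.Δ4 r=1 v=0 u=1 clk=1 x=1 p=1 n2=0 q=1 n1=1 y=0 n0=1 z=1
t0.Δ5 r=1 v=1 u=1 clk=1 x=1 p=1 n2=0 q=1 n1=1 y=0 n0=0 z=1
t0.Δ6 r=1 v=0 u=1 clk=1 x=1 p=1 n2=0 q=1 n1=1 y=0 n0=0 z=1
t1.Δ0 r=1 v=0 u=1 clk=1 x=1 p=1 n2=0 q=1 n1=1 y=0 n0=0 z=1
t1.Δ1 r=1 v=0 u=1 clk=0 x=1 p=1 n2=0 q=1 n1=1 y=0 n0=0 z=1
t2.Δ0 r=1 v=0 u=1 clk=0 x=1 p=1 n2=0 q=1 n1=1 y=0 n0=0 z=1
t2.Δ1 r=1 v=0 u=1 clk=1 x=1 p=1 n2=0 q=1 n1=1 y=0 n0=0 z=1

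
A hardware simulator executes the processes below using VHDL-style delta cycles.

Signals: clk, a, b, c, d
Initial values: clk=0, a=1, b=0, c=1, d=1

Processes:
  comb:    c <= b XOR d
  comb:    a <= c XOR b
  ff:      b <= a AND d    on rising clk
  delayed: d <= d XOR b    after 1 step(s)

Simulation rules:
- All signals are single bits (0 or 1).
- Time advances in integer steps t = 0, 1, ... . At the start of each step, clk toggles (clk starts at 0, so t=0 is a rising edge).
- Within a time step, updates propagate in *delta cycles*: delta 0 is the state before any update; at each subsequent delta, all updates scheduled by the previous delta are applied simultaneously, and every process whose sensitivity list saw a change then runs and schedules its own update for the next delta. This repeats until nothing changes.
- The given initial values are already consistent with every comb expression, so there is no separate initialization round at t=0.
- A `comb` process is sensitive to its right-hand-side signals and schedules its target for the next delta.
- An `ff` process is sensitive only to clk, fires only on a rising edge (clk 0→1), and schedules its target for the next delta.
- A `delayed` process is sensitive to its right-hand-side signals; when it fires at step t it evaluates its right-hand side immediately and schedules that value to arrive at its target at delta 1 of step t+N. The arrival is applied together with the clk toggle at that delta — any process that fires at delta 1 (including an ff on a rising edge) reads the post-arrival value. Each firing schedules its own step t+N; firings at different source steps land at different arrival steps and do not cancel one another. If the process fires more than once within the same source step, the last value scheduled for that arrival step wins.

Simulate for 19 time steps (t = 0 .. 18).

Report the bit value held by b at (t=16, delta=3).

1

t=0 Δ0: c=1 clk=0 d=1 b=0 a=1
  Δ1: clk:0→1
  Δ2: b:0→1
  Δ3: c:1→0, a:1→0
  Δ4: a:0→1
  (4Δ to stable)
t=1 Δ0: c=0 clk=1 d=1 b=1 a=1
  Δ1: clk:1→0, d:1→0
  Δ2: c:0→1
  Δ3: a:1→0
  (3Δ to stable)
t=2 Δ0: c=1 clk=0 d=0 b=1 a=0
  Δ1: clk:0→1, d:0→1
  Δ2: c:1→0, b:1→0
  Δ3: c:0→1
  Δ4: a:0→1
  (4Δ to stable)
t=3 Δ0: c=1 clk=1 d=1 b=0 a=1
  Δ1: clk:1→0
  (1Δ to stable)
t=4 Δ0: c=1 clk=0 d=1 b=0 a=1
  Δ1: clk:0→1
  Δ2: b:0→1
  Δ3: c:1→0, a:1→0
  Δ4: a:0→1
  (4Δ to stable)
t=5 Δ0: c=0 clk=1 d=1 b=1 a=1
  Δ1: clk:1→0, d:1→0
  Δ2: c:0→1
  Δ3: a:1→0
  (3Δ to stable)
t=6 Δ0: c=1 clk=0 d=0 b=1 a=0
  Δ1: clk:0→1, d:0→1
  Δ2: c:1→0, b:1→0
  Δ3: c:0→1
  Δ4: a:0→1
  (4Δ to stable)
t=7 Δ0: c=1 clk=1 d=1 b=0 a=1
  Δ1: clk:1→0
  (1Δ to stable)
t=8 Δ0: c=1 clk=0 d=1 b=0 a=1
  Δ1: clk:0→1
  Δ2: b:0→1
  Δ3: c:1→0, a:1→0
  Δ4: a:0→1
  (4Δ to stable)
t=9 Δ0: c=0 clk=1 d=1 b=1 a=1
  Δ1: clk:1→0, d:1→0
  Δ2: c:0→1
  Δ3: a:1→0
  (3Δ to stable)
t=10 Δ0: c=1 clk=0 d=0 b=1 a=0
  Δ1: clk:0→1, d:0→1
  Δ2: c:1→0, b:1→0
  Δ3: c:0→1
  Δ4: a:0→1
  (4Δ to stable)
t=11 Δ0: c=1 clk=1 d=1 b=0 a=1
  Δ1: clk:1→0
  (1Δ to stable)
t=12 Δ0: c=1 clk=0 d=1 b=0 a=1
  Δ1: clk:0→1
  Δ2: b:0→1
  Δ3: c:1→0, a:1→0
  Δ4: a:0→1
  (4Δ to stable)
t=13 Δ0: c=0 clk=1 d=1 b=1 a=1
  Δ1: clk:1→0, d:1→0
  Δ2: c:0→1
  Δ3: a:1→0
  (3Δ to stable)
t=14 Δ0: c=1 clk=0 d=0 b=1 a=0
  Δ1: clk:0→1, d:0→1
  Δ2: c:1→0, b:1→0
  Δ3: c:0→1
  Δ4: a:0→1
  (4Δ to stable)
t=15 Δ0: c=1 clk=1 d=1 b=0 a=1
  Δ1: clk:1→0
  (1Δ to stable)
t=16 Δ0: c=1 clk=0 d=1 b=0 a=1
  Δ1: clk:0→1
  Δ2: b:0→1
  Δ3: c:1→0, a:1→0
  Δ4: a:0→1
  (4Δ to stable)
t=17 Δ0: c=0 clk=1 d=1 b=1 a=1
  Δ1: clk:1→0, d:1→0
  Δ2: c:0→1
  Δ3: a:1→0
  (3Δ to stable)
t=18 Δ0: c=1 clk=0 d=0 b=1 a=0
  Δ1: clk:0→1, d:0→1
  Δ2: c:1→0, b:1→0
  Δ3: c:0→1
  Δ4: a:0→1
  (4Δ to stable)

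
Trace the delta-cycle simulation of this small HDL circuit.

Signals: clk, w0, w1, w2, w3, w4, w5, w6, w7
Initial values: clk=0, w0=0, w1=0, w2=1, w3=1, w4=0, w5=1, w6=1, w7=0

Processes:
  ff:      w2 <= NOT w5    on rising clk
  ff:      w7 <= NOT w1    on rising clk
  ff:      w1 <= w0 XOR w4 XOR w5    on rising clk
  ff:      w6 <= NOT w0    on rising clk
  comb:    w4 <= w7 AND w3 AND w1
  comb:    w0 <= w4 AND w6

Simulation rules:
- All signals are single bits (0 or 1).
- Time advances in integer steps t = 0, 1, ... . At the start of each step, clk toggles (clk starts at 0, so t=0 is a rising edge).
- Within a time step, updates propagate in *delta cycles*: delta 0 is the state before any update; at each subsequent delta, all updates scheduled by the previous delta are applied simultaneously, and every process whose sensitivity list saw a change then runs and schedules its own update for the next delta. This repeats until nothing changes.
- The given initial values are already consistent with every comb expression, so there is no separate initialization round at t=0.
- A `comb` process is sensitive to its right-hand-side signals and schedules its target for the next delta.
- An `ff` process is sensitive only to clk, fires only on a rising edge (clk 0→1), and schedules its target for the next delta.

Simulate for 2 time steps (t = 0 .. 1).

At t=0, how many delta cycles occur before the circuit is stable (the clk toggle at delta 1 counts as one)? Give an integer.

4

[bits: w1,w7,w3,w5,w2,w6,clk,w4,w0]
t=0: Δ0=001111000 Δ1=001111100 Δ2=111101100 Δ3=111101110 Δ4=111101111 | 4Δ
t=1: Δ0=111101111 Δ1=111101011 | 1Δ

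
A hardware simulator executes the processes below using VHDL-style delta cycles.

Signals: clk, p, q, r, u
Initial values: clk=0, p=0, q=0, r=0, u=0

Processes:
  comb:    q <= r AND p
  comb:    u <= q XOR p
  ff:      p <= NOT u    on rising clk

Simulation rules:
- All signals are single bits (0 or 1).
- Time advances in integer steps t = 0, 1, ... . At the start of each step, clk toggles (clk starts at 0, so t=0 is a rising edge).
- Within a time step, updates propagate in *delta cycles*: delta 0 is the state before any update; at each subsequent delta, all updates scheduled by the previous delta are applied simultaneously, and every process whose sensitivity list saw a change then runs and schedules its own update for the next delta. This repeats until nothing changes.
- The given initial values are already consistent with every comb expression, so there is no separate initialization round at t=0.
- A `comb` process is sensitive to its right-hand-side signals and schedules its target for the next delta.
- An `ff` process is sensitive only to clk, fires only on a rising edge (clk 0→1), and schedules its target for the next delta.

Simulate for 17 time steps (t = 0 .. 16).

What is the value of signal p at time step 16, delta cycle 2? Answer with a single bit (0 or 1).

[bits: q,p,clk,u,r]
t=0: Δ0=00000 Δ1=00100 Δ2=01100 Δ3=01110 | 3Δ
t=1: Δ0=01110 Δ1=01010 | 1Δ
t=2: Δ0=01010 Δ1=01110 Δ2=00110 Δ3=00100 | 3Δ
t=3: Δ0=00100 Δ1=00000 | 1Δ
t=4: Δ0=00000 Δ1=00100 Δ2=01100 Δ3=01110 | 3Δ
t=5: Δ0=01110 Δ1=01010 | 1Δ
t=6: Δ0=01010 Δ1=01110 Δ2=00110 Δ3=00100 | 3Δ
t=7: Δ0=00100 Δ1=00000 | 1Δ
t=8: Δ0=00000 Δ1=00100 Δ2=01100 Δ3=01110 | 3Δ
t=9: Δ0=01110 Δ1=01010 | 1Δ
t=10: Δ0=01010 Δ1=01110 Δ2=00110 Δ3=00100 | 3Δ
t=11: Δ0=00100 Δ1=00000 | 1Δ
t=12: Δ0=00000 Δ1=00100 Δ2=01100 Δ3=01110 | 3Δ
t=13: Δ0=01110 Δ1=01010 | 1Δ
t=14: Δ0=01010 Δ1=01110 Δ2=00110 Δ3=00100 | 3Δ
t=15: Δ0=00100 Δ1=00000 | 1Δ
t=16: Δ0=00000 Δ1=00100 Δ2=01100 Δ3=01110 | 3Δ

1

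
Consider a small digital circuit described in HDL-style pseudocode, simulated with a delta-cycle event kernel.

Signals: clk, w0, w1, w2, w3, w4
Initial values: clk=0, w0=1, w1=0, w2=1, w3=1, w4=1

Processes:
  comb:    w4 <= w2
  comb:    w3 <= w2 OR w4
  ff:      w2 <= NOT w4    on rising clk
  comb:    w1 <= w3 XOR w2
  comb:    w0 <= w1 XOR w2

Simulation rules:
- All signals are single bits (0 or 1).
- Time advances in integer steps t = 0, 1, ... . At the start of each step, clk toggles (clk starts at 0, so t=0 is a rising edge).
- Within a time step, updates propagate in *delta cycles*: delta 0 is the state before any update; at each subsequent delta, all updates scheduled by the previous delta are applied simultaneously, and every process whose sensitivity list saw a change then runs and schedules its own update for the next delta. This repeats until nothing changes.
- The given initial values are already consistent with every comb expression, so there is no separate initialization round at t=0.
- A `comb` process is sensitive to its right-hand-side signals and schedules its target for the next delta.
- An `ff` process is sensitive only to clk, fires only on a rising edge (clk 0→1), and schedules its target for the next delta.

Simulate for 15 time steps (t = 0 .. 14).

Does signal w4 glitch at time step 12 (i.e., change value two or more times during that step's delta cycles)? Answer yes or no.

t=0 Δ0: clk=0 w2=1 w0=1 w3=1 w4=1 w1=0
  Δ1: clk:0→1
  Δ2: w2:1→0
  Δ3: w0:1→0, w4:1→0, w1:0→1
  Δ4: w0:0→1, w3:1→0
  Δ5: w1:1→0
  Δ6: w0:1→0
  (6Δ to stable)
t=1 Δ0: clk=1 w2=0 w0=0 w3=0 w4=0 w1=0
  Δ1: clk:1→0
  (1Δ to stable)
t=2 Δ0: clk=0 w2=0 w0=0 w3=0 w4=0 w1=0
  Δ1: clk:0→1
  Δ2: w2:0→1
  Δ3: w0:0→1, w3:0→1, w4:0→1, w1:0→1
  Δ4: w0:1→0, w1:1→0
  Δ5: w0:0→1
  (5Δ to stable)
t=3 Δ0: clk=1 w2=1 w0=1 w3=1 w4=1 w1=0
  Δ1: clk:1→0
  (1Δ to stable)
t=4 Δ0: clk=0 w2=1 w0=1 w3=1 w4=1 w1=0
  Δ1: clk:0→1
  Δ2: w2:1→0
  Δ3: w0:1→0, w4:1→0, w1:0→1
  Δ4: w0:0→1, w3:1→0
  Δ5: w1:1→0
  Δ6: w0:1→0
  (6Δ to stable)
t=5 Δ0: clk=1 w2=0 w0=0 w3=0 w4=0 w1=0
  Δ1: clk:1→0
  (1Δ to stable)
t=6 Δ0: clk=0 w2=0 w0=0 w3=0 w4=0 w1=0
  Δ1: clk:0→1
  Δ2: w2:0→1
  Δ3: w0:0→1, w3:0→1, w4:0→1, w1:0→1
  Δ4: w0:1→0, w1:1→0
  Δ5: w0:0→1
  (5Δ to stable)
t=7 Δ0: clk=1 w2=1 w0=1 w3=1 w4=1 w1=0
  Δ1: clk:1→0
  (1Δ to stable)
t=8 Δ0: clk=0 w2=1 w0=1 w3=1 w4=1 w1=0
  Δ1: clk:0→1
  Δ2: w2:1→0
  Δ3: w0:1→0, w4:1→0, w1:0→1
  Δ4: w0:0→1, w3:1→0
  Δ5: w1:1→0
  Δ6: w0:1→0
  (6Δ to stable)
t=9 Δ0: clk=1 w2=0 w0=0 w3=0 w4=0 w1=0
  Δ1: clk:1→0
  (1Δ to stable)
t=10 Δ0: clk=0 w2=0 w0=0 w3=0 w4=0 w1=0
  Δ1: clk:0→1
  Δ2: w2:0→1
  Δ3: w0:0→1, w3:0→1, w4:0→1, w1:0→1
  Δ4: w0:1→0, w1:1→0
  Δ5: w0:0→1
  (5Δ to stable)
t=11 Δ0: clk=1 w2=1 w0=1 w3=1 w4=1 w1=0
  Δ1: clk:1→0
  (1Δ to stable)
t=12 Δ0: clk=0 w2=1 w0=1 w3=1 w4=1 w1=0
  Δ1: clk:0→1
  Δ2: w2:1→0
  Δ3: w0:1→0, w4:1→0, w1:0→1
  Δ4: w0:0→1, w3:1→0
  Δ5: w1:1→0
  Δ6: w0:1→0
  (6Δ to stable)
t=13 Δ0: clk=1 w2=0 w0=0 w3=0 w4=0 w1=0
  Δ1: clk:1→0
  (1Δ to stable)
t=14 Δ0: clk=0 w2=0 w0=0 w3=0 w4=0 w1=0
  Δ1: clk:0→1
  Δ2: w2:0→1
  Δ3: w0:0→1, w3:0→1, w4:0→1, w1:0→1
  Δ4: w0:1→0, w1:1→0
  Δ5: w0:0→1
  (5Δ to stable)

no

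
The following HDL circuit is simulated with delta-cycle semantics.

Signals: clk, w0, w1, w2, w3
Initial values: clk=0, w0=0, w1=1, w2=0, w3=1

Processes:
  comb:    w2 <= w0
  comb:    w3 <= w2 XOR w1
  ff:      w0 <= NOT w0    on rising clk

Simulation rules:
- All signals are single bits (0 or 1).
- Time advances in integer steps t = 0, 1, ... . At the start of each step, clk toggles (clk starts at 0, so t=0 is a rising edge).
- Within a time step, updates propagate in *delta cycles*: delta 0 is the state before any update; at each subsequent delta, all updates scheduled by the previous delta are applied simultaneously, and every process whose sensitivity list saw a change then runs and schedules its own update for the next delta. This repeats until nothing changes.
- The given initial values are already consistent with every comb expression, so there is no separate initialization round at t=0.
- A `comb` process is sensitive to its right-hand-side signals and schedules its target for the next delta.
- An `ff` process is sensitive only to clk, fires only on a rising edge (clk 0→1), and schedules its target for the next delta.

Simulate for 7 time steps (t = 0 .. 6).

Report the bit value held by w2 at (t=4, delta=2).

0

t=0 Δ0: w2=0 w0=0 w1=1 w3=1 clk=0
  Δ1: clk:0→1
  Δ2: w0:0→1
  Δ3: w2:0→1
  Δ4: w3:1→0
  (4Δ to stable)
t=1 Δ0: w2=1 w0=1 w1=1 w3=0 clk=1
  Δ1: clk:1→0
  (1Δ to stable)
t=2 Δ0: w2=1 w0=1 w1=1 w3=0 clk=0
  Δ1: clk:0→1
  Δ2: w0:1→0
  Δ3: w2:1→0
  Δ4: w3:0→1
  (4Δ to stable)
t=3 Δ0: w2=0 w0=0 w1=1 w3=1 clk=1
  Δ1: clk:1→0
  (1Δ to stable)
t=4 Δ0: w2=0 w0=0 w1=1 w3=1 clk=0
  Δ1: clk:0→1
  Δ2: w0:0→1
  Δ3: w2:0→1
  Δ4: w3:1→0
  (4Δ to stable)
t=5 Δ0: w2=1 w0=1 w1=1 w3=0 clk=1
  Δ1: clk:1→0
  (1Δ to stable)
t=6 Δ0: w2=1 w0=1 w1=1 w3=0 clk=0
  Δ1: clk:0→1
  Δ2: w0:1→0
  Δ3: w2:1→0
  Δ4: w3:0→1
  (4Δ to stable)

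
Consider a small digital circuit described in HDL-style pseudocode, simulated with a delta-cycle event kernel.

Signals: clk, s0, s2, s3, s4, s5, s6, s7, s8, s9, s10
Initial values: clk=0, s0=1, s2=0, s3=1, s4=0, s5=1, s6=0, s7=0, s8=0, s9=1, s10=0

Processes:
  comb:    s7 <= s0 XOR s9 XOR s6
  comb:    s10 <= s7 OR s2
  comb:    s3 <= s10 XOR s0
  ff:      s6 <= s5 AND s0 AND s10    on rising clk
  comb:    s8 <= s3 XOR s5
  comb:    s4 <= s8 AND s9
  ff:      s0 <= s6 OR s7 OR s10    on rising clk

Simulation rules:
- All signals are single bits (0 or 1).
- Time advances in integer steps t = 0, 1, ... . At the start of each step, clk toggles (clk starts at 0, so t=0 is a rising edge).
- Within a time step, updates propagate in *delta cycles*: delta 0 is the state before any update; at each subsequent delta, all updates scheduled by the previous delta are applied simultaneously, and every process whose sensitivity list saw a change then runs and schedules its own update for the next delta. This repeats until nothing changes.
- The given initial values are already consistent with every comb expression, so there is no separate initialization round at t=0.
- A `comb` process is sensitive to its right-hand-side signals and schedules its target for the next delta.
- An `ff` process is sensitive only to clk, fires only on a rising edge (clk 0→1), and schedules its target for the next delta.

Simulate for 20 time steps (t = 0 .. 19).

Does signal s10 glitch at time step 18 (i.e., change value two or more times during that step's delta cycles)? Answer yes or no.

t0.Δ0 s6=0 s3=1 s0=1 s4=0 clk=0 s2=0 s7=0 s10=0 s9=1 s5=1 s8=0
t0.Δ1 s6=0 s3=1 s0=1 s4=0 clk=1 s2=0 s7=0 s10=0 s9=1 s5=1 s8=0
t0.Δ2 s6=0 s3=1 s0=0 s4=0 clk=1 s2=0 s7=0 s10=0 s9=1 s5=1 s8=0
t0.Δ3 s6=0 s3=0 s0=0 s4=0 clk=1 s2=0 s7=1 s10=0 s9=1 s5=1 s8=0
t0.Δ4 s6=0 s3=0 s0=0 s4=0 clk=1 s2=0 s7=1 s10=1 s9=1 s5=1 s8=1
t0.Δ5 s6=0 s3=1 s0=0 s4=1 clk=1 s2=0 s7=1 s10=1 s9=1 s5=1 s8=1
t0.Δ6 s6=0 s3=1 s0=0 s4=1 clk=1 s2=0 s7=1 s10=1 s9=1 s5=1 s8=0
t0.Δ7 s6=0 s3=1 s0=0 s4=0 clk=1 s2=0 s7=1 s10=1 s9=1 s5=1 s8=0
t1.Δ0 s6=0 s3=1 s0=0 s4=0 clk=1 s2=0 s7=1 s10=1 s9=1 s5=1 s8=0
t1.Δ1 s6=0 s3=1 s0=0 s4=0 clk=0 s2=0 s7=1 s10=1 s9=1 s5=1 s8=0
t2.Δ0 s6=0 s3=1 s0=0 s4=0 clk=0 s2=0 s7=1 s10=1 s9=1 s5=1 s8=0
t2.Δ1 s6=0 s3=1 s0=0 s4=0 clk=1 s2=0 s7=1 s10=1 s9=1 s5=1 s8=0
t2.Δ2 s6=0 s3=1 s0=1 s4=0 clk=1 s2=0 s7=1 s10=1 s9=1 s5=1 s8=0
t2.Δ3 s6=0 s3=0 s0=1 s4=0 clk=1 s2=0 s7=0 s10=1 s9=1 s5=1 s8=0
t2.Δ4 s6=0 s3=0 s0=1 s4=0 clk=1 s2=0 s7=0 s10=0 s9=1 s5=1 s8=1
t2.Δ5 s6=0 s3=1 s0=1 s4=1 clk=1 s2=0 s7=0 s10=0 s9=1 s5=1 s8=1
t2.Δ6 s6=0 s3=1 s0=1 s4=1 clk=1 s2=0 s7=0 s10=0 s9=1 s5=1 s8=0
t2.Δ7 s6=0 s3=1 s0=1 s4=0 clk=1 s2=0 s7=0 s10=0 s9=1 s5=1 s8=0
t3.Δ0 s6=0 s3=1 s0=1 s4=0 clk=1 s2=0 s7=0 s10=0 s9=1 s5=1 s8=0
t3.Δ1 s6=0 s3=1 s0=1 s4=0 clk=0 s2=0 s7=0 s10=0 s9=1 s5=1 s8=0
t4.Δ0 s6=0 s3=1 s0=1 s4=0 clk=0 s2=0 s7=0 s10=0 s9=1 s5=1 s8=0
t4.Δ1 s6=0 s3=1 s0=1 s4=0 clk=1 s2=0 s7=0 s10=0 s9=1 s5=1 s8=0
t4.Δ2 s6=0 s3=1 s0=0 s4=0 clk=1 s2=0 s7=0 s10=0 s9=1 s5=1 s8=0
t4.Δ3 s6=0 s3=0 s0=0 s4=0 clk=1 s2=0 s7=1 s10=0 s9=1 s5=1 s8=0
t4.Δ4 s6=0 s3=0 s0=0 s4=0 clk=1 s2=0 s7=1 s10=1 s9=1 s5=1 s8=1
t4.Δ5 s6=0 s3=1 s0=0 s4=1 clk=1 s2=0 s7=1 s10=1 s9=1 s5=1 s8=1
t4.Δ6 s6=0 s3=1 s0=0 s4=1 clk=1 s2=0 s7=1 s10=1 s9=1 s5=1 s8=0
t4.Δ7 s6=0 s3=1 s0=0 s4=0 clk=1 s2=0 s7=1 s10=1 s9=1 s5=1 s8=0
t5.Δ0 s6=0 s3=1 s0=0 s4=0 clk=1 s2=0 s7=1 s10=1 s9=1 s5=1 s8=0
t5.Δ1 s6=0 s3=1 s0=0 s4=0 clk=0 s2=0 s7=1 s10=1 s9=1 s5=1 s8=0
t6.Δ0 s6=0 s3=1 s0=0 s4=0 clk=0 s2=0 s7=1 s10=1 s9=1 s5=1 s8=0
t6.Δ1 s6=0 s3=1 s0=0 s4=0 clk=1 s2=0 s7=1 s10=1 s9=1 s5=1 s8=0
t6.Δ2 s6=0 s3=1 s0=1 s4=0 clk=1 s2=0 s7=1 s10=1 s9=1 s5=1 s8=0
t6.Δ3 s6=0 s3=0 s0=1 s4=0 clk=1 s2=0 s7=0 s10=1 s9=1 s5=1 s8=0
t6.Δ4 s6=0 s3=0 s0=1 s4=0 clk=1 s2=0 s7=0 s10=0 s9=1 s5=1 s8=1
t6.Δ5 s6=0 s3=1 s0=1 s4=1 clk=1 s2=0 s7=0 s10=0 s9=1 s5=1 s8=1
t6.Δ6 s6=0 s3=1 s0=1 s4=1 clk=1 s2=0 s7=0 s10=0 s9=1 s5=1 s8=0
t6.Δ7 s6=0 s3=1 s0=1 s4=0 clk=1 s2=0 s7=0 s10=0 s9=1 s5=1 s8=0
t7.Δ0 s6=0 s3=1 s0=1 s4=0 clk=1 s2=0 s7=0 s10=0 s9=1 s5=1 s8=0
t7.Δ1 s6=0 s3=1 s0=1 s4=0 clk=0 s2=0 s7=0 s10=0 s9=1 s5=1 s8=0
t8.Δ0 s6=0 s3=1 s0=1 s4=0 clk=0 s2=0 s7=0 s10=0 s9=1 s5=1 s8=0
t8.Δ1 s6=0 s3=1 s0=1 s4=0 clk=1 s2=0 s7=0 s10=0 s9=1 s5=1 s8=0
t8.Δ2 s6=0 s3=1 s0=0 s4=0 clk=1 s2=0 s7=0 s10=0 s9=1 s5=1 s8=0
t8.Δ3 s6=0 s3=0 s0=0 s4=0 clk=1 s2=0 s7=1 s10=0 s9=1 s5=1 s8=0
t8.Δ4 s6=0 s3=0 s0=0 s4=0 clk=1 s2=0 s7=1 s10=1 s9=1 s5=1 s8=1
t8.Δ5 s6=0 s3=1 s0=0 s4=1 clk=1 s2=0 s7=1 s10=1 s9=1 s5=1 s8=1
t8.Δ6 s6=0 s3=1 s0=0 s4=1 clk=1 s2=0 s7=1 s10=1 s9=1 s5=1 s8=0
t8.Δ7 s6=0 s3=1 s0=0 s4=0 clk=1 s2=0 s7=1 s10=1 s9=1 s5=1 s8=0
t9.Δ0 s6=0 s3=1 s0=0 s4=0 clk=1 s2=0 s7=1 s10=1 s9=1 s5=1 s8=0
t9.Δ1 s6=0 s3=1 s0=0 s4=0 clk=0 s2=0 s7=1 s10=1 s9=1 s5=1 s8=0
t10.Δ0 s6=0 s3=1 s0=0 s4=0 clk=0 s2=0 s7=1 s10=1 s9=1 s5=1 s8=0
t10.Δ1 s6=0 s3=1 s0=0 s4=0 clk=1 s2=0 s7=1 s10=1 s9=1 s5=1 s8=0
t10.Δ2 s6=0 s3=1 s0=1 s4=0 clk=1 s2=0 s7=1 s10=1 s9=1 s5=1 s8=0
t10.Δ3 s6=0 s3=0 s0=1 s4=0 clk=1 s2=0 s7=0 s10=1 s9=1 s5=1 s8=0
t10.Δ4 s6=0 s3=0 s0=1 s4=0 clk=1 s2=0 s7=0 s10=0 s9=1 s5=1 s8=1
t10.Δ5 s6=0 s3=1 s0=1 s4=1 clk=1 s2=0 s7=0 s10=0 s9=1 s5=1 s8=1
t10.Δ6 s6=0 s3=1 s0=1 s4=1 clk=1 s2=0 s7=0 s10=0 s9=1 s5=1 s8=0
t10.Δ7 s6=0 s3=1 s0=1 s4=0 clk=1 s2=0 s7=0 s10=0 s9=1 s5=1 s8=0
t11.Δ0 s6=0 s3=1 s0=1 s4=0 clk=1 s2=0 s7=0 s10=0 s9=1 s5=1 s8=0
t11.Δ1 s6=0 s3=1 s0=1 s4=0 clk=0 s2=0 s7=0 s10=0 s9=1 s5=1 s8=0
t12.Δ0 s6=0 s3=1 s0=1 s4=0 clk=0 s2=0 s7=0 s10=0 s9=1 s5=1 s8=0
t12.Δ1 s6=0 s3=1 s0=1 s4=0 clk=1 s2=0 s7=0 s10=0 s9=1 s5=1 s8=0
t12.Δ2 s6=0 s3=1 s0=0 s4=0 clk=1 s2=0 s7=0 s10=0 s9=1 s5=1 s8=0
t12.Δ3 s6=0 s3=0 s0=0 s4=0 clk=1 s2=0 s7=1 s10=0 s9=1 s5=1 s8=0
t12.Δ4 s6=0 s3=0 s0=0 s4=0 clk=1 s2=0 s7=1 s10=1 s9=1 s5=1 s8=1
t12.Δ5 s6=0 s3=1 s0=0 s4=1 clk=1 s2=0 s7=1 s10=1 s9=1 s5=1 s8=1
t12.Δ6 s6=0 s3=1 s0=0 s4=1 clk=1 s2=0 s7=1 s10=1 s9=1 s5=1 s8=0
t12.Δ7 s6=0 s3=1 s0=0 s4=0 clk=1 s2=0 s7=1 s10=1 s9=1 s5=1 s8=0
t13.Δ0 s6=0 s3=1 s0=0 s4=0 clk=1 s2=0 s7=1 s10=1 s9=1 s5=1 s8=0
t13.Δ1 s6=0 s3=1 s0=0 s4=0 clk=0 s2=0 s7=1 s10=1 s9=1 s5=1 s8=0
t14.Δ0 s6=0 s3=1 s0=0 s4=0 clk=0 s2=0 s7=1 s10=1 s9=1 s5=1 s8=0
t14.Δ1 s6=0 s3=1 s0=0 s4=0 clk=1 s2=0 s7=1 s10=1 s9=1 s5=1 s8=0
t14.Δ2 s6=0 s3=1 s0=1 s4=0 clk=1 s2=0 s7=1 s10=1 s9=1 s5=1 s8=0
t14.Δ3 s6=0 s3=0 s0=1 s4=0 clk=1 s2=0 s7=0 s10=1 s9=1 s5=1 s8=0
t14.Δ4 s6=0 s3=0 s0=1 s4=0 clk=1 s2=0 s7=0 s10=0 s9=1 s5=1 s8=1
t14.Δ5 s6=0 s3=1 s0=1 s4=1 clk=1 s2=0 s7=0 s10=0 s9=1 s5=1 s8=1
t14.Δ6 s6=0 s3=1 s0=1 s4=1 clk=1 s2=0 s7=0 s10=0 s9=1 s5=1 s8=0
t14.Δ7 s6=0 s3=1 s0=1 s4=0 clk=1 s2=0 s7=0 s10=0 s9=1 s5=1 s8=0
t15.Δ0 s6=0 s3=1 s0=1 s4=0 clk=1 s2=0 s7=0 s10=0 s9=1 s5=1 s8=0
t15.Δ1 s6=0 s3=1 s0=1 s4=0 clk=0 s2=0 s7=0 s10=0 s9=1 s5=1 s8=0
t16.Δ0 s6=0 s3=1 s0=1 s4=0 clk=0 s2=0 s7=0 s10=0 s9=1 s5=1 s8=0
t16.Δ1 s6=0 s3=1 s0=1 s4=0 clk=1 s2=0 s7=0 s10=0 s9=1 s5=1 s8=0
t16.Δ2 s6=0 s3=1 s0=0 s4=0 clk=1 s2=0 s7=0 s10=0 s9=1 s5=1 s8=0
t16.Δ3 s6=0 s3=0 s0=0 s4=0 clk=1 s2=0 s7=1 s10=0 s9=1 s5=1 s8=0
t16.Δ4 s6=0 s3=0 s0=0 s4=0 clk=1 s2=0 s7=1 s10=1 s9=1 s5=1 s8=1
t16.Δ5 s6=0 s3=1 s0=0 s4=1 clk=1 s2=0 s7=1 s10=1 s9=1 s5=1 s8=1
t16.Δ6 s6=0 s3=1 s0=0 s4=1 clk=1 s2=0 s7=1 s10=1 s9=1 s5=1 s8=0
t16.Δ7 s6=0 s3=1 s0=0 s4=0 clk=1 s2=0 s7=1 s10=1 s9=1 s5=1 s8=0
t17.Δ0 s6=0 s3=1 s0=0 s4=0 clk=1 s2=0 s7=1 s10=1 s9=1 s5=1 s8=0
t17.Δ1 s6=0 s3=1 s0=0 s4=0 clk=0 s2=0 s7=1 s10=1 s9=1 s5=1 s8=0
t18.Δ0 s6=0 s3=1 s0=0 s4=0 clk=0 s2=0 s7=1 s10=1 s9=1 s5=1 s8=0
t18.Δ1 s6=0 s3=1 s0=0 s4=0 clk=1 s2=0 s7=1 s10=1 s9=1 s5=1 s8=0
t18.Δ2 s6=0 s3=1 s0=1 s4=0 clk=1 s2=0 s7=1 s10=1 s9=1 s5=1 s8=0
t18.Δ3 s6=0 s3=0 s0=1 s4=0 clk=1 s2=0 s7=0 s10=1 s9=1 s5=1 s8=0
t18.Δ4 s6=0 s3=0 s0=1 s4=0 clk=1 s2=0 s7=0 s10=0 s9=1 s5=1 s8=1
t18.Δ5 s6=0 s3=1 s0=1 s4=1 clk=1 s2=0 s7=0 s10=0 s9=1 s5=1 s8=1
t18.Δ6 s6=0 s3=1 s0=1 s4=1 clk=1 s2=0 s7=0 s10=0 s9=1 s5=1 s8=0
t18.Δ7 s6=0 s3=1 s0=1 s4=0 clk=1 s2=0 s7=0 s10=0 s9=1 s5=1 s8=0
t19.Δ0 s6=0 s3=1 s0=1 s4=0 clk=1 s2=0 s7=0 s10=0 s9=1 s5=1 s8=0
t19.Δ1 s6=0 s3=1 s0=1 s4=0 clk=0 s2=0 s7=0 s10=0 s9=1 s5=1 s8=0

no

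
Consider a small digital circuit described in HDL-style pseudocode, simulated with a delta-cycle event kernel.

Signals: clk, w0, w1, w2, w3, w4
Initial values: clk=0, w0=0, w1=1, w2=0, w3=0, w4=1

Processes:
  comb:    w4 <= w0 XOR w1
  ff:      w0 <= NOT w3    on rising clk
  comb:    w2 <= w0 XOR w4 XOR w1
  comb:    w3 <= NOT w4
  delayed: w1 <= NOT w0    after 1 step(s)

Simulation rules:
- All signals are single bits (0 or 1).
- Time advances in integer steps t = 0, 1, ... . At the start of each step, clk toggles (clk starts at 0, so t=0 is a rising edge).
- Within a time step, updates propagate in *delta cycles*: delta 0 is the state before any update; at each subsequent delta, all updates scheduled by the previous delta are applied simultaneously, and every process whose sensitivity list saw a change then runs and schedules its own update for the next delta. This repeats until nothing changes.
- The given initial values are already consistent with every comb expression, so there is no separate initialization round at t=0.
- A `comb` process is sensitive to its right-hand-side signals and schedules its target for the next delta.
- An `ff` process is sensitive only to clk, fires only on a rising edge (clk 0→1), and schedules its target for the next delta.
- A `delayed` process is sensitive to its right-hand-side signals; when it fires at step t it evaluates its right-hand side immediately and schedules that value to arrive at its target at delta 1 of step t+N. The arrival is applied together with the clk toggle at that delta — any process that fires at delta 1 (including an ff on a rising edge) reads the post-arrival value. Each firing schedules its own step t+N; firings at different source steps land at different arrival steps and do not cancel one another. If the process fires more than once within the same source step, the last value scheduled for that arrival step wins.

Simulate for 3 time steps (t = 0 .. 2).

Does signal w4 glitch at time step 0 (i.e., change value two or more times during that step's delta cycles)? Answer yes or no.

[bits: w4,w1,clk,w2,w0,w3]
t=0: Δ0=110000 Δ1=111000 Δ2=111010 Δ3=011110 Δ4=011011 | 4Δ
t=1: Δ0=011011 Δ1=000011 Δ2=100111 Δ3=100010 | 3Δ
t=2: Δ0=100010 Δ1=101010 | 1Δ

no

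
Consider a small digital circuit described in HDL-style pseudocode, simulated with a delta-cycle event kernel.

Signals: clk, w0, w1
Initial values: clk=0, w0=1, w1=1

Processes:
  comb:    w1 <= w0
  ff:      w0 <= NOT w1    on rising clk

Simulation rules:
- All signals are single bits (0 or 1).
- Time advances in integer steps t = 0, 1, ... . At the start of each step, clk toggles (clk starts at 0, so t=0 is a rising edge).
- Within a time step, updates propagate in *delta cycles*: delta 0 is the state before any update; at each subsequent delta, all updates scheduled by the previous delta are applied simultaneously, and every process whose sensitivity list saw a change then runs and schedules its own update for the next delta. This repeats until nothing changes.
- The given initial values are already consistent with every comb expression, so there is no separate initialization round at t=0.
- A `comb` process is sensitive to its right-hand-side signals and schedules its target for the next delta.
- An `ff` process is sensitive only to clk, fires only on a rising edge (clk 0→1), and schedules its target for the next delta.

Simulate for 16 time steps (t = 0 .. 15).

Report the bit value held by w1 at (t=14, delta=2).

0

t=0 Δ0: clk=0 w0=1 w1=1
  Δ1: clk:0→1
  Δ2: w0:1→0
  Δ3: w1:1→0
  (3Δ to stable)
t=1 Δ0: clk=1 w0=0 w1=0
  Δ1: clk:1→0
  (1Δ to stable)
t=2 Δ0: clk=0 w0=0 w1=0
  Δ1: clk:0→1
  Δ2: w0:0→1
  Δ3: w1:0→1
  (3Δ to stable)
t=3 Δ0: clk=1 w0=1 w1=1
  Δ1: clk:1→0
  (1Δ to stable)
t=4 Δ0: clk=0 w0=1 w1=1
  Δ1: clk:0→1
  Δ2: w0:1→0
  Δ3: w1:1→0
  (3Δ to stable)
t=5 Δ0: clk=1 w0=0 w1=0
  Δ1: clk:1→0
  (1Δ to stable)
t=6 Δ0: clk=0 w0=0 w1=0
  Δ1: clk:0→1
  Δ2: w0:0→1
  Δ3: w1:0→1
  (3Δ to stable)
t=7 Δ0: clk=1 w0=1 w1=1
  Δ1: clk:1→0
  (1Δ to stable)
t=8 Δ0: clk=0 w0=1 w1=1
  Δ1: clk:0→1
  Δ2: w0:1→0
  Δ3: w1:1→0
  (3Δ to stable)
t=9 Δ0: clk=1 w0=0 w1=0
  Δ1: clk:1→0
  (1Δ to stable)
t=10 Δ0: clk=0 w0=0 w1=0
  Δ1: clk:0→1
  Δ2: w0:0→1
  Δ3: w1:0→1
  (3Δ to stable)
t=11 Δ0: clk=1 w0=1 w1=1
  Δ1: clk:1→0
  (1Δ to stable)
t=12 Δ0: clk=0 w0=1 w1=1
  Δ1: clk:0→1
  Δ2: w0:1→0
  Δ3: w1:1→0
  (3Δ to stable)
t=13 Δ0: clk=1 w0=0 w1=0
  Δ1: clk:1→0
  (1Δ to stable)
t=14 Δ0: clk=0 w0=0 w1=0
  Δ1: clk:0→1
  Δ2: w0:0→1
  Δ3: w1:0→1
  (3Δ to stable)
t=15 Δ0: clk=1 w0=1 w1=1
  Δ1: clk:1→0
  (1Δ to stable)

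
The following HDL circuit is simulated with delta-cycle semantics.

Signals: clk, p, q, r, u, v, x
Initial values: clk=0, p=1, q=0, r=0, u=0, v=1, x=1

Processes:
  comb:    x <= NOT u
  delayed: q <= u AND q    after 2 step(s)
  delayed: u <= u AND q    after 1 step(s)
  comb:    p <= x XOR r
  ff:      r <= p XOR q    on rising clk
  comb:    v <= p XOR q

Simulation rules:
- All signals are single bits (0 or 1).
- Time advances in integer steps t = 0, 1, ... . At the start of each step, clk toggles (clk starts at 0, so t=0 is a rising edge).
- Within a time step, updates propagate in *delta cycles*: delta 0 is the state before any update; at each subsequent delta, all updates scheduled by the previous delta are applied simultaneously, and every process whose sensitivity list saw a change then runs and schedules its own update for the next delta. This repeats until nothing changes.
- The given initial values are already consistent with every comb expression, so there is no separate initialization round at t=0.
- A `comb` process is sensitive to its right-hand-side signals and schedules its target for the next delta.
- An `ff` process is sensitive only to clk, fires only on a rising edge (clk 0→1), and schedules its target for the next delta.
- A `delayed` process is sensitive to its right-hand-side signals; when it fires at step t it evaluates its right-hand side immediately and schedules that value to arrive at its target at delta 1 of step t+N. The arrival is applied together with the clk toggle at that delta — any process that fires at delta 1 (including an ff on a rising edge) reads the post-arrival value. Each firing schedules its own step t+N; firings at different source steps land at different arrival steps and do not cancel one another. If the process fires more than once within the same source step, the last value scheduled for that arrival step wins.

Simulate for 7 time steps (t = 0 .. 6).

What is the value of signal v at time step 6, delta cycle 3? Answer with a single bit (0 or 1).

0

t0.Δ0 p=1 u=0 v=1 x=1 q=0 clk=0 r=0
t0.Δ1 p=1 u=0 v=1 x=1 q=0 clk=1 r=0
t0.Δ2 p=1 u=0 v=1 x=1 q=0 clk=1 r=1
t0.Δ3 p=0 u=0 v=1 x=1 q=0 clk=1 r=1
t0.Δ4 p=0 u=0 v=0 x=1 q=0 clk=1 r=1
t1.Δ0 p=0 u=0 v=0 x=1 q=0 clk=1 r=1
t1.Δ1 p=0 u=0 v=0 x=1 q=0 clk=0 r=1
t2.Δ0 p=0 u=0 v=0 x=1 q=0 clk=0 r=1
t2.Δ1 p=0 u=0 v=0 x=1 q=0 clk=1 r=1
t2.Δ2 p=0 u=0 v=0 x=1 q=0 clk=1 r=0
t2.Δ3 p=1 u=0 v=0 x=1 q=0 clk=1 r=0
t2.Δ4 p=1 u=0 v=1 x=1 q=0 clk=1 r=0
t3.Δ0 p=1 u=0 v=1 x=1 q=0 clk=1 r=0
t3.Δ1 p=1 u=0 v=1 x=1 q=0 clk=0 r=0
t4.Δ0 p=1 u=0 v=1 x=1 q=0 clk=0 r=0
t4.Δ1 p=1 u=0 v=1 x=1 q=0 clk=1 r=0
t4.Δ2 p=1 u=0 v=1 x=1 q=0 clk=1 r=1
t4.Δ3 p=0 u=0 v=1 x=1 q=0 clk=1 r=1
t4.Δ4 p=0 u=0 v=0 x=1 q=0 clk=1 r=1
t5.Δ0 p=0 u=0 v=0 x=1 q=0 clk=1 r=1
t5.Δ1 p=0 u=0 v=0 x=1 q=0 clk=0 r=1
t6.Δ0 p=0 u=0 v=0 x=1 q=0 clk=0 r=1
t6.Δ1 p=0 u=0 v=0 x=1 q=0 clk=1 r=1
t6.Δ2 p=0 u=0 v=0 x=1 q=0 clk=1 r=0
t6.Δ3 p=1 u=0 v=0 x=1 q=0 clk=1 r=0
t6.Δ4 p=1 u=0 v=1 x=1 q=0 clk=1 r=0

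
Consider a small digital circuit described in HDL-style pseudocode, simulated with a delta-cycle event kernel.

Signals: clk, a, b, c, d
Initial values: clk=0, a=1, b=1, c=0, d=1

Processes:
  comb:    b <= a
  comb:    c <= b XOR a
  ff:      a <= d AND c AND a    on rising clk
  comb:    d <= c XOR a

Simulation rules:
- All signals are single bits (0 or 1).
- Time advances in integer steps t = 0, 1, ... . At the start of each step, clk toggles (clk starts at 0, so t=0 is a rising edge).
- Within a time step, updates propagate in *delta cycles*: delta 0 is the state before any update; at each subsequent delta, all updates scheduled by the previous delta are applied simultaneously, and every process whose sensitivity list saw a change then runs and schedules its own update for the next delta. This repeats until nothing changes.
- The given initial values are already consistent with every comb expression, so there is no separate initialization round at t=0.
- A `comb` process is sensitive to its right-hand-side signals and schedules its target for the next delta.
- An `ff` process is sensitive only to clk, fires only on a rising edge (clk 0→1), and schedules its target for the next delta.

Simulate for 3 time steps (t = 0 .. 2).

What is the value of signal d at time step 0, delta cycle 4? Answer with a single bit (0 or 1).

t0.Δ0 d=1 c=0 a=1 b=1 clk=0
t0.Δ1 d=1 c=0 a=1 b=1 clk=1
t0.Δ2 d=1 c=0 a=0 b=1 clk=1
t0.Δ3 d=0 c=1 a=0 b=0 clk=1
t0.Δ4 d=1 c=0 a=0 b=0 clk=1
t0.Δ5 d=0 c=0 a=0 b=0 clk=1
t1.Δ0 d=0 c=0 a=0 b=0 clk=1
t1.Δ1 d=0 c=0 a=0 b=0 clk=0
t2.Δ0 d=0 c=0 a=0 b=0 clk=0
t2.Δ1 d=0 c=0 a=0 b=0 clk=1

1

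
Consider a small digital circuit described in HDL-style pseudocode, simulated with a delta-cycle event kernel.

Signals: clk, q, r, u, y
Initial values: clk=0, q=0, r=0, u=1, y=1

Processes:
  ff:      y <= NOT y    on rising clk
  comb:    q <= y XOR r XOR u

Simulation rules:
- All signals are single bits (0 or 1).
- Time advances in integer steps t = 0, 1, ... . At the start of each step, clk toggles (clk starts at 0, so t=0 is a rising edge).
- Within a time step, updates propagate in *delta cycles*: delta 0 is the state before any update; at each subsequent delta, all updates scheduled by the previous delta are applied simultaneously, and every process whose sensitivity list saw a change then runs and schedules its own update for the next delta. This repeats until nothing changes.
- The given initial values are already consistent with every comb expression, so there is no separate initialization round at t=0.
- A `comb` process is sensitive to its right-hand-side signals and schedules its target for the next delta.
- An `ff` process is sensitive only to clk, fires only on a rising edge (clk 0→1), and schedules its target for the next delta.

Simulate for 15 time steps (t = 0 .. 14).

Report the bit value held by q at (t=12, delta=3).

1

[bits: y,r,q,u,clk]
t=0: Δ0=10010 Δ1=10011 Δ2=00011 Δ3=00111 | 3Δ
t=1: Δ0=00111 Δ1=00110 | 1Δ
t=2: Δ0=00110 Δ1=00111 Δ2=10111 Δ3=10011 | 3Δ
t=3: Δ0=10011 Δ1=10010 | 1Δ
t=4: Δ0=10010 Δ1=10011 Δ2=00011 Δ3=00111 | 3Δ
t=5: Δ0=00111 Δ1=00110 | 1Δ
t=6: Δ0=00110 Δ1=00111 Δ2=10111 Δ3=10011 | 3Δ
t=7: Δ0=10011 Δ1=10010 | 1Δ
t=8: Δ0=10010 Δ1=10011 Δ2=00011 Δ3=00111 | 3Δ
t=9: Δ0=00111 Δ1=00110 | 1Δ
t=10: Δ0=00110 Δ1=00111 Δ2=10111 Δ3=10011 | 3Δ
t=11: Δ0=10011 Δ1=10010 | 1Δ
t=12: Δ0=10010 Δ1=10011 Δ2=00011 Δ3=00111 | 3Δ
t=13: Δ0=00111 Δ1=00110 | 1Δ
t=14: Δ0=00110 Δ1=00111 Δ2=10111 Δ3=10011 | 3Δ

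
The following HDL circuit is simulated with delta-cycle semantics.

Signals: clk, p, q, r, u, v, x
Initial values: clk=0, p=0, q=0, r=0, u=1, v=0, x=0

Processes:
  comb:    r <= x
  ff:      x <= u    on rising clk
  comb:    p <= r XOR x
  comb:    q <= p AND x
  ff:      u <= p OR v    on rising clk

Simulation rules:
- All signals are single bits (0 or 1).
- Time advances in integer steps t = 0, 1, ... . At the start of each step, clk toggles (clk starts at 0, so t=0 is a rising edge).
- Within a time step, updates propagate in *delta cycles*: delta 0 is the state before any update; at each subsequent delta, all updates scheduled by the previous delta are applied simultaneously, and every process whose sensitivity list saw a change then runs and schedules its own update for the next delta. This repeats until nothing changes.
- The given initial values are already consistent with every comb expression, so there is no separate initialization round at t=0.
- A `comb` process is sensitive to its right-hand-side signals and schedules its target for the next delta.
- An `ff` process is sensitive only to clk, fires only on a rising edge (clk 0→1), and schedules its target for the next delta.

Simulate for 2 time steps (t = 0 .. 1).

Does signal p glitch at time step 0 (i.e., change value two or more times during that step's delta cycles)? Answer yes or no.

yes

t0.Δ0 clk=0 r=0 x=0 u=1 v=0 q=0 p=0
t0.Δ1 clk=1 r=0 x=0 u=1 v=0 q=0 p=0
t0.Δ2 clk=1 r=0 x=1 u=0 v=0 q=0 p=0
t0.Δ3 clk=1 r=1 x=1 u=0 v=0 q=0 p=1
t0.Δ4 clk=1 r=1 x=1 u=0 v=0 q=1 p=0
t0.Δ5 clk=1 r=1 x=1 u=0 v=0 q=0 p=0
t1.Δ0 clk=1 r=1 x=1 u=0 v=0 q=0 p=0
t1.Δ1 clk=0 r=1 x=1 u=0 v=0 q=0 p=0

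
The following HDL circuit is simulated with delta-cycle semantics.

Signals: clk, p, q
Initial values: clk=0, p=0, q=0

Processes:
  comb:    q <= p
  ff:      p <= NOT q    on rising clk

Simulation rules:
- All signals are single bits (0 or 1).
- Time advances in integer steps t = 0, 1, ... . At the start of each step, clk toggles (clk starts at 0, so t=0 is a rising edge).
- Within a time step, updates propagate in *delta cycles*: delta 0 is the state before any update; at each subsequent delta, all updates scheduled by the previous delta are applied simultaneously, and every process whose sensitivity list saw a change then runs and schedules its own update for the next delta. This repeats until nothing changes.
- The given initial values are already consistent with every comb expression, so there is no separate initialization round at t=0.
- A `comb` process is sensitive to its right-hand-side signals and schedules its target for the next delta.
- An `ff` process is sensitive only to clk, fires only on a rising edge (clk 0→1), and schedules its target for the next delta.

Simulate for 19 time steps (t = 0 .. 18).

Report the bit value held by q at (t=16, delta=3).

1

[bits: p,q,clk]
t=0: Δ0=000 Δ1=001 Δ2=101 Δ3=111 | 3Δ
t=1: Δ0=111 Δ1=110 | 1Δ
t=2: Δ0=110 Δ1=111 Δ2=011 Δ3=001 | 3Δ
t=3: Δ0=001 Δ1=000 | 1Δ
t=4: Δ0=000 Δ1=001 Δ2=101 Δ3=111 | 3Δ
t=5: Δ0=111 Δ1=110 | 1Δ
t=6: Δ0=110 Δ1=111 Δ2=011 Δ3=001 | 3Δ
t=7: Δ0=001 Δ1=000 | 1Δ
t=8: Δ0=000 Δ1=001 Δ2=101 Δ3=111 | 3Δ
t=9: Δ0=111 Δ1=110 | 1Δ
t=10: Δ0=110 Δ1=111 Δ2=011 Δ3=001 | 3Δ
t=11: Δ0=001 Δ1=000 | 1Δ
t=12: Δ0=000 Δ1=001 Δ2=101 Δ3=111 | 3Δ
t=13: Δ0=111 Δ1=110 | 1Δ
t=14: Δ0=110 Δ1=111 Δ2=011 Δ3=001 | 3Δ
t=15: Δ0=001 Δ1=000 | 1Δ
t=16: Δ0=000 Δ1=001 Δ2=101 Δ3=111 | 3Δ
t=17: Δ0=111 Δ1=110 | 1Δ
t=18: Δ0=110 Δ1=111 Δ2=011 Δ3=001 | 3Δ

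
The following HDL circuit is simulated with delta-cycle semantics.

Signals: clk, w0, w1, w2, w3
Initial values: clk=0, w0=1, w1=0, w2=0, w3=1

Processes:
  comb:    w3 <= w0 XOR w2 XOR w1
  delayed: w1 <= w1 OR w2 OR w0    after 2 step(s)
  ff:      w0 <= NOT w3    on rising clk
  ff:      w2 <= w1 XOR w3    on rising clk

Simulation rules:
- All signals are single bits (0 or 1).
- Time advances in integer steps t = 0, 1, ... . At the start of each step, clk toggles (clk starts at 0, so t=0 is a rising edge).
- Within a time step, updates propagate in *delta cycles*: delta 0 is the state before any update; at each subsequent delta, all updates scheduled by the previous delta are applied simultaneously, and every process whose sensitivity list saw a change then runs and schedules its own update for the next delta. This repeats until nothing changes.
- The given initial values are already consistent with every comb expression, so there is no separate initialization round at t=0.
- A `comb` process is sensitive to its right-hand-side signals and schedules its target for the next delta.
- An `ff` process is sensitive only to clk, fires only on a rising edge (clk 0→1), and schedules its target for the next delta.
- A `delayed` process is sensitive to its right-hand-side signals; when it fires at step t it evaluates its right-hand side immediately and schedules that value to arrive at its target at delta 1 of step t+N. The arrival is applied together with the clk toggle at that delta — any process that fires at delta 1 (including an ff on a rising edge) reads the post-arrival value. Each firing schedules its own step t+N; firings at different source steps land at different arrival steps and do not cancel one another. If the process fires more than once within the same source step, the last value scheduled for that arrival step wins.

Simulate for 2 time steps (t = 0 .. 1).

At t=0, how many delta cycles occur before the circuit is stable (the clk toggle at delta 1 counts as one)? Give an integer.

[bits: w3,w2,w1,w0,clk]
t=0: Δ0=10010 Δ1=10011 Δ2=11001 | 2Δ
t=1: Δ0=11001 Δ1=11000 | 1Δ

2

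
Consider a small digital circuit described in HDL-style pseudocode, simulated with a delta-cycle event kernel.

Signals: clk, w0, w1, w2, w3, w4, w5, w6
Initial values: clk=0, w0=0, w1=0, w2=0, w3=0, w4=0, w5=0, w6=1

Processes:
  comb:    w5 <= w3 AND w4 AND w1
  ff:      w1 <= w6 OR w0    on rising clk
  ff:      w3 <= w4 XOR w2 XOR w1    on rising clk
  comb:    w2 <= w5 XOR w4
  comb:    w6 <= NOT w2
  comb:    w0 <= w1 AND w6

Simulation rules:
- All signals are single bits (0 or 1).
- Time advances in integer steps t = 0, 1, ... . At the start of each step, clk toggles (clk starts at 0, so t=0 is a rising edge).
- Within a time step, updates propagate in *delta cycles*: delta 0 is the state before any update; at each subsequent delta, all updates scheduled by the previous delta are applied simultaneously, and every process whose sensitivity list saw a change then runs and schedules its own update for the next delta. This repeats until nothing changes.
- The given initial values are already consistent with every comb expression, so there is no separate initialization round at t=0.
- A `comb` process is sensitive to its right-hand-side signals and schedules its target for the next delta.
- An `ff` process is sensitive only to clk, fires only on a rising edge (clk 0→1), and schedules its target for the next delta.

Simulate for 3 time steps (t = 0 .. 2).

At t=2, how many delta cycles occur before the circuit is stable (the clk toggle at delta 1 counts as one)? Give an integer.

[bits: w6,clk,w1,w2,w3,w4,w5,w0]
t=0: Δ0=10000000 Δ1=11000000 Δ2=11100000 Δ3=11100001 | 3Δ
t=1: Δ0=11100001 Δ1=10100001 | 1Δ
t=2: Δ0=10100001 Δ1=11100001 Δ2=11101001 | 2Δ

2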